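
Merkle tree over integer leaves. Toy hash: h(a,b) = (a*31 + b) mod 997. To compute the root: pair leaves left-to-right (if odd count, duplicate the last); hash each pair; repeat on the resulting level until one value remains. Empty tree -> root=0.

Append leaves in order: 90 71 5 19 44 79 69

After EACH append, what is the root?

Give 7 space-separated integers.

Answer: 90 867 118 132 295 418 186

Derivation:
After append 90 (leaves=[90]):
  L0: [90]
  root=90
After append 71 (leaves=[90, 71]):
  L0: [90, 71]
  L1: h(90,71)=(90*31+71)%997=867 -> [867]
  root=867
After append 5 (leaves=[90, 71, 5]):
  L0: [90, 71, 5]
  L1: h(90,71)=(90*31+71)%997=867 h(5,5)=(5*31+5)%997=160 -> [867, 160]
  L2: h(867,160)=(867*31+160)%997=118 -> [118]
  root=118
After append 19 (leaves=[90, 71, 5, 19]):
  L0: [90, 71, 5, 19]
  L1: h(90,71)=(90*31+71)%997=867 h(5,19)=(5*31+19)%997=174 -> [867, 174]
  L2: h(867,174)=(867*31+174)%997=132 -> [132]
  root=132
After append 44 (leaves=[90, 71, 5, 19, 44]):
  L0: [90, 71, 5, 19, 44]
  L1: h(90,71)=(90*31+71)%997=867 h(5,19)=(5*31+19)%997=174 h(44,44)=(44*31+44)%997=411 -> [867, 174, 411]
  L2: h(867,174)=(867*31+174)%997=132 h(411,411)=(411*31+411)%997=191 -> [132, 191]
  L3: h(132,191)=(132*31+191)%997=295 -> [295]
  root=295
After append 79 (leaves=[90, 71, 5, 19, 44, 79]):
  L0: [90, 71, 5, 19, 44, 79]
  L1: h(90,71)=(90*31+71)%997=867 h(5,19)=(5*31+19)%997=174 h(44,79)=(44*31+79)%997=446 -> [867, 174, 446]
  L2: h(867,174)=(867*31+174)%997=132 h(446,446)=(446*31+446)%997=314 -> [132, 314]
  L3: h(132,314)=(132*31+314)%997=418 -> [418]
  root=418
After append 69 (leaves=[90, 71, 5, 19, 44, 79, 69]):
  L0: [90, 71, 5, 19, 44, 79, 69]
  L1: h(90,71)=(90*31+71)%997=867 h(5,19)=(5*31+19)%997=174 h(44,79)=(44*31+79)%997=446 h(69,69)=(69*31+69)%997=214 -> [867, 174, 446, 214]
  L2: h(867,174)=(867*31+174)%997=132 h(446,214)=(446*31+214)%997=82 -> [132, 82]
  L3: h(132,82)=(132*31+82)%997=186 -> [186]
  root=186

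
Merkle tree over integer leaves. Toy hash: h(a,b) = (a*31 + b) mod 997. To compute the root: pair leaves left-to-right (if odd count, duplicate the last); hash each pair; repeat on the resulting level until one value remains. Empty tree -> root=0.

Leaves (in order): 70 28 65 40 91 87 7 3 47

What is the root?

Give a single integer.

Answer: 16

Derivation:
L0: [70, 28, 65, 40, 91, 87, 7, 3, 47]
L1: h(70,28)=(70*31+28)%997=204 h(65,40)=(65*31+40)%997=61 h(91,87)=(91*31+87)%997=914 h(7,3)=(7*31+3)%997=220 h(47,47)=(47*31+47)%997=507 -> [204, 61, 914, 220, 507]
L2: h(204,61)=(204*31+61)%997=403 h(914,220)=(914*31+220)%997=638 h(507,507)=(507*31+507)%997=272 -> [403, 638, 272]
L3: h(403,638)=(403*31+638)%997=170 h(272,272)=(272*31+272)%997=728 -> [170, 728]
L4: h(170,728)=(170*31+728)%997=16 -> [16]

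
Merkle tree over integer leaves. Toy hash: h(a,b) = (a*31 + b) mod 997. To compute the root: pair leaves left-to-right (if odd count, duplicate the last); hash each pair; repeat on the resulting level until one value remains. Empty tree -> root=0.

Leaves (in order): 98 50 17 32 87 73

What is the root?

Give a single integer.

L0: [98, 50, 17, 32, 87, 73]
L1: h(98,50)=(98*31+50)%997=97 h(17,32)=(17*31+32)%997=559 h(87,73)=(87*31+73)%997=776 -> [97, 559, 776]
L2: h(97,559)=(97*31+559)%997=575 h(776,776)=(776*31+776)%997=904 -> [575, 904]
L3: h(575,904)=(575*31+904)%997=783 -> [783]

Answer: 783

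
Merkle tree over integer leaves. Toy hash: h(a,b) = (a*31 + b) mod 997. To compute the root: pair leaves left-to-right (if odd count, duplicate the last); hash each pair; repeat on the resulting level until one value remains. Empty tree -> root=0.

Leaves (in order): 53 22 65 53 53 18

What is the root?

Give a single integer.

L0: [53, 22, 65, 53, 53, 18]
L1: h(53,22)=(53*31+22)%997=668 h(65,53)=(65*31+53)%997=74 h(53,18)=(53*31+18)%997=664 -> [668, 74, 664]
L2: h(668,74)=(668*31+74)%997=842 h(664,664)=(664*31+664)%997=311 -> [842, 311]
L3: h(842,311)=(842*31+311)%997=491 -> [491]

Answer: 491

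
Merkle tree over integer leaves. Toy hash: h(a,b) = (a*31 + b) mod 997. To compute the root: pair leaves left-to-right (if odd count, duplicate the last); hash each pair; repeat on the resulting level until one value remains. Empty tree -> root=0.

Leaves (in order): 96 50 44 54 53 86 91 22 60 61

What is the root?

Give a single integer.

Answer: 609

Derivation:
L0: [96, 50, 44, 54, 53, 86, 91, 22, 60, 61]
L1: h(96,50)=(96*31+50)%997=35 h(44,54)=(44*31+54)%997=421 h(53,86)=(53*31+86)%997=732 h(91,22)=(91*31+22)%997=849 h(60,61)=(60*31+61)%997=924 -> [35, 421, 732, 849, 924]
L2: h(35,421)=(35*31+421)%997=509 h(732,849)=(732*31+849)%997=610 h(924,924)=(924*31+924)%997=655 -> [509, 610, 655]
L3: h(509,610)=(509*31+610)%997=437 h(655,655)=(655*31+655)%997=23 -> [437, 23]
L4: h(437,23)=(437*31+23)%997=609 -> [609]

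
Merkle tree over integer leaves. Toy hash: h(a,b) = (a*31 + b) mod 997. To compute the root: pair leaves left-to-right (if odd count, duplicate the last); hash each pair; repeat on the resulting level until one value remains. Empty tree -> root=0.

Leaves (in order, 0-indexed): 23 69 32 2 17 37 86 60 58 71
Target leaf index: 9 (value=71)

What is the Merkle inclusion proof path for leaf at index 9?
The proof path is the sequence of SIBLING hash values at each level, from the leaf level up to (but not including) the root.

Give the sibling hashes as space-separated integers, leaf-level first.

Answer: 58 872 985 938

Derivation:
L0 (leaves): [23, 69, 32, 2, 17, 37, 86, 60, 58, 71], target index=9
L1: h(23,69)=(23*31+69)%997=782 [pair 0] h(32,2)=(32*31+2)%997=994 [pair 1] h(17,37)=(17*31+37)%997=564 [pair 2] h(86,60)=(86*31+60)%997=732 [pair 3] h(58,71)=(58*31+71)%997=872 [pair 4] -> [782, 994, 564, 732, 872]
  Sibling for proof at L0: 58
L2: h(782,994)=(782*31+994)%997=311 [pair 0] h(564,732)=(564*31+732)%997=270 [pair 1] h(872,872)=(872*31+872)%997=985 [pair 2] -> [311, 270, 985]
  Sibling for proof at L1: 872
L3: h(311,270)=(311*31+270)%997=938 [pair 0] h(985,985)=(985*31+985)%997=613 [pair 1] -> [938, 613]
  Sibling for proof at L2: 985
L4: h(938,613)=(938*31+613)%997=778 [pair 0] -> [778]
  Sibling for proof at L3: 938
Root: 778
Proof path (sibling hashes from leaf to root): [58, 872, 985, 938]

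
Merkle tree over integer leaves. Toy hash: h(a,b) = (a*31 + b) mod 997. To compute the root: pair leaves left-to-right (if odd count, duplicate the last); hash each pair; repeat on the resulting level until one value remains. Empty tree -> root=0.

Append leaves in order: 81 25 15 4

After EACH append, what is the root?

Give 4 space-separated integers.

Answer: 81 542 333 322

Derivation:
After append 81 (leaves=[81]):
  L0: [81]
  root=81
After append 25 (leaves=[81, 25]):
  L0: [81, 25]
  L1: h(81,25)=(81*31+25)%997=542 -> [542]
  root=542
After append 15 (leaves=[81, 25, 15]):
  L0: [81, 25, 15]
  L1: h(81,25)=(81*31+25)%997=542 h(15,15)=(15*31+15)%997=480 -> [542, 480]
  L2: h(542,480)=(542*31+480)%997=333 -> [333]
  root=333
After append 4 (leaves=[81, 25, 15, 4]):
  L0: [81, 25, 15, 4]
  L1: h(81,25)=(81*31+25)%997=542 h(15,4)=(15*31+4)%997=469 -> [542, 469]
  L2: h(542,469)=(542*31+469)%997=322 -> [322]
  root=322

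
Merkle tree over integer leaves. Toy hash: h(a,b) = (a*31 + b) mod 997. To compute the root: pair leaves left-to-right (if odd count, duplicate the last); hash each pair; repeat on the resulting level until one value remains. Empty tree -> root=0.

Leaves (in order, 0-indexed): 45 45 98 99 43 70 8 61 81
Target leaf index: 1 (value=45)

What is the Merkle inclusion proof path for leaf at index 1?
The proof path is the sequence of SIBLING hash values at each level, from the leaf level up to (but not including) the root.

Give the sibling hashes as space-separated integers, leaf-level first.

Answer: 45 146 931 194

Derivation:
L0 (leaves): [45, 45, 98, 99, 43, 70, 8, 61, 81], target index=1
L1: h(45,45)=(45*31+45)%997=443 [pair 0] h(98,99)=(98*31+99)%997=146 [pair 1] h(43,70)=(43*31+70)%997=406 [pair 2] h(8,61)=(8*31+61)%997=309 [pair 3] h(81,81)=(81*31+81)%997=598 [pair 4] -> [443, 146, 406, 309, 598]
  Sibling for proof at L0: 45
L2: h(443,146)=(443*31+146)%997=918 [pair 0] h(406,309)=(406*31+309)%997=931 [pair 1] h(598,598)=(598*31+598)%997=193 [pair 2] -> [918, 931, 193]
  Sibling for proof at L1: 146
L3: h(918,931)=(918*31+931)%997=476 [pair 0] h(193,193)=(193*31+193)%997=194 [pair 1] -> [476, 194]
  Sibling for proof at L2: 931
L4: h(476,194)=(476*31+194)%997=992 [pair 0] -> [992]
  Sibling for proof at L3: 194
Root: 992
Proof path (sibling hashes from leaf to root): [45, 146, 931, 194]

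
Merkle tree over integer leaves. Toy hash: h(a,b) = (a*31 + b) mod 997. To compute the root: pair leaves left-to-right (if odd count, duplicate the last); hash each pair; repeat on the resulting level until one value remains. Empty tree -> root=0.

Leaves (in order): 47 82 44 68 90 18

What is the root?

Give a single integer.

Answer: 81

Derivation:
L0: [47, 82, 44, 68, 90, 18]
L1: h(47,82)=(47*31+82)%997=542 h(44,68)=(44*31+68)%997=435 h(90,18)=(90*31+18)%997=814 -> [542, 435, 814]
L2: h(542,435)=(542*31+435)%997=288 h(814,814)=(814*31+814)%997=126 -> [288, 126]
L3: h(288,126)=(288*31+126)%997=81 -> [81]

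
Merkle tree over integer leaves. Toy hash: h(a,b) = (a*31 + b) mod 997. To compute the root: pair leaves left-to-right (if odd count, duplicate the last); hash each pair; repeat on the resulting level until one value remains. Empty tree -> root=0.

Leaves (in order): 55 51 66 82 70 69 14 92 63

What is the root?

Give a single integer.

Answer: 671

Derivation:
L0: [55, 51, 66, 82, 70, 69, 14, 92, 63]
L1: h(55,51)=(55*31+51)%997=759 h(66,82)=(66*31+82)%997=134 h(70,69)=(70*31+69)%997=245 h(14,92)=(14*31+92)%997=526 h(63,63)=(63*31+63)%997=22 -> [759, 134, 245, 526, 22]
L2: h(759,134)=(759*31+134)%997=732 h(245,526)=(245*31+526)%997=145 h(22,22)=(22*31+22)%997=704 -> [732, 145, 704]
L3: h(732,145)=(732*31+145)%997=903 h(704,704)=(704*31+704)%997=594 -> [903, 594]
L4: h(903,594)=(903*31+594)%997=671 -> [671]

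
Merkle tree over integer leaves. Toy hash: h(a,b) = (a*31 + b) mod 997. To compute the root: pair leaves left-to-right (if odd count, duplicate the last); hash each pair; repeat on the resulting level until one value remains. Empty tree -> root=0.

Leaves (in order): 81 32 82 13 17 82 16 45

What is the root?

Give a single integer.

L0: [81, 32, 82, 13, 17, 82, 16, 45]
L1: h(81,32)=(81*31+32)%997=549 h(82,13)=(82*31+13)%997=561 h(17,82)=(17*31+82)%997=609 h(16,45)=(16*31+45)%997=541 -> [549, 561, 609, 541]
L2: h(549,561)=(549*31+561)%997=631 h(609,541)=(609*31+541)%997=477 -> [631, 477]
L3: h(631,477)=(631*31+477)%997=98 -> [98]

Answer: 98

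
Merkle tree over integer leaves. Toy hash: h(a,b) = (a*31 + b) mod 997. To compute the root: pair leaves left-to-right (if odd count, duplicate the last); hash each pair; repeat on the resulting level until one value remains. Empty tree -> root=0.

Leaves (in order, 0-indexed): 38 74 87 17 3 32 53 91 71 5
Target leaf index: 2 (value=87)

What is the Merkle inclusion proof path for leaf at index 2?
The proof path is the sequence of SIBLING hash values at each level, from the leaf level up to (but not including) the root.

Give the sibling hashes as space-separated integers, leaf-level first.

L0 (leaves): [38, 74, 87, 17, 3, 32, 53, 91, 71, 5], target index=2
L1: h(38,74)=(38*31+74)%997=255 [pair 0] h(87,17)=(87*31+17)%997=720 [pair 1] h(3,32)=(3*31+32)%997=125 [pair 2] h(53,91)=(53*31+91)%997=737 [pair 3] h(71,5)=(71*31+5)%997=212 [pair 4] -> [255, 720, 125, 737, 212]
  Sibling for proof at L0: 17
L2: h(255,720)=(255*31+720)%997=649 [pair 0] h(125,737)=(125*31+737)%997=624 [pair 1] h(212,212)=(212*31+212)%997=802 [pair 2] -> [649, 624, 802]
  Sibling for proof at L1: 255
L3: h(649,624)=(649*31+624)%997=803 [pair 0] h(802,802)=(802*31+802)%997=739 [pair 1] -> [803, 739]
  Sibling for proof at L2: 624
L4: h(803,739)=(803*31+739)%997=707 [pair 0] -> [707]
  Sibling for proof at L3: 739
Root: 707
Proof path (sibling hashes from leaf to root): [17, 255, 624, 739]

Answer: 17 255 624 739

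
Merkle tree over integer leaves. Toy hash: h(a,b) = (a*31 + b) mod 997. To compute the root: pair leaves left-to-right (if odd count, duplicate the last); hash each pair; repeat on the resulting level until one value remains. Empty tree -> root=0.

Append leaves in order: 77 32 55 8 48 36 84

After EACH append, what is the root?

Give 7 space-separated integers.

After append 77 (leaves=[77]):
  L0: [77]
  root=77
After append 32 (leaves=[77, 32]):
  L0: [77, 32]
  L1: h(77,32)=(77*31+32)%997=425 -> [425]
  root=425
After append 55 (leaves=[77, 32, 55]):
  L0: [77, 32, 55]
  L1: h(77,32)=(77*31+32)%997=425 h(55,55)=(55*31+55)%997=763 -> [425, 763]
  L2: h(425,763)=(425*31+763)%997=977 -> [977]
  root=977
After append 8 (leaves=[77, 32, 55, 8]):
  L0: [77, 32, 55, 8]
  L1: h(77,32)=(77*31+32)%997=425 h(55,8)=(55*31+8)%997=716 -> [425, 716]
  L2: h(425,716)=(425*31+716)%997=930 -> [930]
  root=930
After append 48 (leaves=[77, 32, 55, 8, 48]):
  L0: [77, 32, 55, 8, 48]
  L1: h(77,32)=(77*31+32)%997=425 h(55,8)=(55*31+8)%997=716 h(48,48)=(48*31+48)%997=539 -> [425, 716, 539]
  L2: h(425,716)=(425*31+716)%997=930 h(539,539)=(539*31+539)%997=299 -> [930, 299]
  L3: h(930,299)=(930*31+299)%997=216 -> [216]
  root=216
After append 36 (leaves=[77, 32, 55, 8, 48, 36]):
  L0: [77, 32, 55, 8, 48, 36]
  L1: h(77,32)=(77*31+32)%997=425 h(55,8)=(55*31+8)%997=716 h(48,36)=(48*31+36)%997=527 -> [425, 716, 527]
  L2: h(425,716)=(425*31+716)%997=930 h(527,527)=(527*31+527)%997=912 -> [930, 912]
  L3: h(930,912)=(930*31+912)%997=829 -> [829]
  root=829
After append 84 (leaves=[77, 32, 55, 8, 48, 36, 84]):
  L0: [77, 32, 55, 8, 48, 36, 84]
  L1: h(77,32)=(77*31+32)%997=425 h(55,8)=(55*31+8)%997=716 h(48,36)=(48*31+36)%997=527 h(84,84)=(84*31+84)%997=694 -> [425, 716, 527, 694]
  L2: h(425,716)=(425*31+716)%997=930 h(527,694)=(527*31+694)%997=82 -> [930, 82]
  L3: h(930,82)=(930*31+82)%997=996 -> [996]
  root=996

Answer: 77 425 977 930 216 829 996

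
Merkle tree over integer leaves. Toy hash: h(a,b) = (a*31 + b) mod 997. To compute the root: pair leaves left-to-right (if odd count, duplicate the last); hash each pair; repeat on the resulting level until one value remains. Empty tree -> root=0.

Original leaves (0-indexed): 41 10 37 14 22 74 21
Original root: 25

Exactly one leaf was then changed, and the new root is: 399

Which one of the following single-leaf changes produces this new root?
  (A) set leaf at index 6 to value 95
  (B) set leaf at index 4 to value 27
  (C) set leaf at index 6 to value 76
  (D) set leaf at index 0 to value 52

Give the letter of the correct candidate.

Original leaves: [41, 10, 37, 14, 22, 74, 21]
Target new root: 399
Try each candidate change and compute the resulting root:
Candidate A: set leaf[6] = 95 -> leaves = [41, 10, 37, 14, 22, 74, 95]
  L0: [41, 10, 37, 14, 22, 74, 95]
  L1: h(41,10)=(41*31+10)%997=284 h(37,14)=(37*31+14)%997=164 h(22,74)=(22*31+74)%997=756 h(95,95)=(95*31+95)%997=49 -> [284, 164, 756, 49]
  L2: h(284,164)=(284*31+164)%997=992 h(756,49)=(756*31+49)%997=554 -> [992, 554]
  L3: h(992,554)=(992*31+554)%997=399 -> [399]
  root = 399 == target 399  ** MATCH **
Candidate B: set leaf[4] = 27 -> leaves = [41, 10, 37, 14, 27, 74, 21]
  L0: [41, 10, 37, 14, 27, 74, 21]
  L1: h(41,10)=(41*31+10)%997=284 h(37,14)=(37*31+14)%997=164 h(27,74)=(27*31+74)%997=911 h(21,21)=(21*31+21)%997=672 -> [284, 164, 911, 672]
  L2: h(284,164)=(284*31+164)%997=992 h(911,672)=(911*31+672)%997=0 -> [992, 0]
  L3: h(992,0)=(992*31+0)%997=842 -> [842]
  root = 842 != target 399
Candidate C: set leaf[6] = 76 -> leaves = [41, 10, 37, 14, 22, 74, 76]
  L0: [41, 10, 37, 14, 22, 74, 76]
  L1: h(41,10)=(41*31+10)%997=284 h(37,14)=(37*31+14)%997=164 h(22,74)=(22*31+74)%997=756 h(76,76)=(76*31+76)%997=438 -> [284, 164, 756, 438]
  L2: h(284,164)=(284*31+164)%997=992 h(756,438)=(756*31+438)%997=943 -> [992, 943]
  L3: h(992,943)=(992*31+943)%997=788 -> [788]
  root = 788 != target 399
Candidate D: set leaf[0] = 52 -> leaves = [52, 10, 37, 14, 22, 74, 21]
  L0: [52, 10, 37, 14, 22, 74, 21]
  L1: h(52,10)=(52*31+10)%997=625 h(37,14)=(37*31+14)%997=164 h(22,74)=(22*31+74)%997=756 h(21,21)=(21*31+21)%997=672 -> [625, 164, 756, 672]
  L2: h(625,164)=(625*31+164)%997=596 h(756,672)=(756*31+672)%997=180 -> [596, 180]
  L3: h(596,180)=(596*31+180)%997=710 -> [710]
  root = 710 != target 399
Candidate A produces the target root.

Answer: A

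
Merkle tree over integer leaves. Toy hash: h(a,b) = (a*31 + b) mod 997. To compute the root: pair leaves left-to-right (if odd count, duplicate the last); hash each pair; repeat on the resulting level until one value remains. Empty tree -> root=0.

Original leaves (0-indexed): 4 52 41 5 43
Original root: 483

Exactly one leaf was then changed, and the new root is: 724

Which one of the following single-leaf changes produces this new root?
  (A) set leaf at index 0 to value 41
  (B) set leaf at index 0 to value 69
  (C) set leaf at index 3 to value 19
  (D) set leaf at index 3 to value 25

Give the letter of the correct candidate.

Original leaves: [4, 52, 41, 5, 43]
Target new root: 724
Try each candidate change and compute the resulting root:
Candidate A: set leaf[0] = 41 -> leaves = [41, 52, 41, 5, 43]
  L0: [41, 52, 41, 5, 43]
  L1: h(41,52)=(41*31+52)%997=326 h(41,5)=(41*31+5)%997=279 h(43,43)=(43*31+43)%997=379 -> [326, 279, 379]
  L2: h(326,279)=(326*31+279)%997=415 h(379,379)=(379*31+379)%997=164 -> [415, 164]
  L3: h(415,164)=(415*31+164)%997=68 -> [68]
  root = 68 != target 724
Candidate B: set leaf[0] = 69 -> leaves = [69, 52, 41, 5, 43]
  L0: [69, 52, 41, 5, 43]
  L1: h(69,52)=(69*31+52)%997=197 h(41,5)=(41*31+5)%997=279 h(43,43)=(43*31+43)%997=379 -> [197, 279, 379]
  L2: h(197,279)=(197*31+279)%997=404 h(379,379)=(379*31+379)%997=164 -> [404, 164]
  L3: h(404,164)=(404*31+164)%997=724 -> [724]
  root = 724 == target 724  ** MATCH **
Candidate C: set leaf[3] = 19 -> leaves = [4, 52, 41, 19, 43]
  L0: [4, 52, 41, 19, 43]
  L1: h(4,52)=(4*31+52)%997=176 h(41,19)=(41*31+19)%997=293 h(43,43)=(43*31+43)%997=379 -> [176, 293, 379]
  L2: h(176,293)=(176*31+293)%997=764 h(379,379)=(379*31+379)%997=164 -> [764, 164]
  L3: h(764,164)=(764*31+164)%997=917 -> [917]
  root = 917 != target 724
Candidate D: set leaf[3] = 25 -> leaves = [4, 52, 41, 25, 43]
  L0: [4, 52, 41, 25, 43]
  L1: h(4,52)=(4*31+52)%997=176 h(41,25)=(41*31+25)%997=299 h(43,43)=(43*31+43)%997=379 -> [176, 299, 379]
  L2: h(176,299)=(176*31+299)%997=770 h(379,379)=(379*31+379)%997=164 -> [770, 164]
  L3: h(770,164)=(770*31+164)%997=106 -> [106]
  root = 106 != target 724
Candidate B produces the target root.

Answer: B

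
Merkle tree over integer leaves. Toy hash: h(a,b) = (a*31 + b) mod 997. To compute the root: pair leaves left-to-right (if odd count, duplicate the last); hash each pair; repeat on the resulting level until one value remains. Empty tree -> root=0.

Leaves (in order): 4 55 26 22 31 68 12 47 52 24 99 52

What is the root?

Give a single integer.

Answer: 576

Derivation:
L0: [4, 55, 26, 22, 31, 68, 12, 47, 52, 24, 99, 52]
L1: h(4,55)=(4*31+55)%997=179 h(26,22)=(26*31+22)%997=828 h(31,68)=(31*31+68)%997=32 h(12,47)=(12*31+47)%997=419 h(52,24)=(52*31+24)%997=639 h(99,52)=(99*31+52)%997=130 -> [179, 828, 32, 419, 639, 130]
L2: h(179,828)=(179*31+828)%997=395 h(32,419)=(32*31+419)%997=414 h(639,130)=(639*31+130)%997=996 -> [395, 414, 996]
L3: h(395,414)=(395*31+414)%997=695 h(996,996)=(996*31+996)%997=965 -> [695, 965]
L4: h(695,965)=(695*31+965)%997=576 -> [576]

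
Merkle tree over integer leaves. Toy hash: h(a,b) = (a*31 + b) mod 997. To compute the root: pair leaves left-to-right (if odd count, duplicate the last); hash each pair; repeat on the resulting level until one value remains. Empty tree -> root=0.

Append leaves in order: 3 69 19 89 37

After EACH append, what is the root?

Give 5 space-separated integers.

Answer: 3 162 645 715 233

Derivation:
After append 3 (leaves=[3]):
  L0: [3]
  root=3
After append 69 (leaves=[3, 69]):
  L0: [3, 69]
  L1: h(3,69)=(3*31+69)%997=162 -> [162]
  root=162
After append 19 (leaves=[3, 69, 19]):
  L0: [3, 69, 19]
  L1: h(3,69)=(3*31+69)%997=162 h(19,19)=(19*31+19)%997=608 -> [162, 608]
  L2: h(162,608)=(162*31+608)%997=645 -> [645]
  root=645
After append 89 (leaves=[3, 69, 19, 89]):
  L0: [3, 69, 19, 89]
  L1: h(3,69)=(3*31+69)%997=162 h(19,89)=(19*31+89)%997=678 -> [162, 678]
  L2: h(162,678)=(162*31+678)%997=715 -> [715]
  root=715
After append 37 (leaves=[3, 69, 19, 89, 37]):
  L0: [3, 69, 19, 89, 37]
  L1: h(3,69)=(3*31+69)%997=162 h(19,89)=(19*31+89)%997=678 h(37,37)=(37*31+37)%997=187 -> [162, 678, 187]
  L2: h(162,678)=(162*31+678)%997=715 h(187,187)=(187*31+187)%997=2 -> [715, 2]
  L3: h(715,2)=(715*31+2)%997=233 -> [233]
  root=233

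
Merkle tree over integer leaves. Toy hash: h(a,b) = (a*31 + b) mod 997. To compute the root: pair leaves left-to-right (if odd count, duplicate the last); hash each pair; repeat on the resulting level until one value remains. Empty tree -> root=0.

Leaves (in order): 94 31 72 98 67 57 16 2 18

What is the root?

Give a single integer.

Answer: 385

Derivation:
L0: [94, 31, 72, 98, 67, 57, 16, 2, 18]
L1: h(94,31)=(94*31+31)%997=951 h(72,98)=(72*31+98)%997=336 h(67,57)=(67*31+57)%997=140 h(16,2)=(16*31+2)%997=498 h(18,18)=(18*31+18)%997=576 -> [951, 336, 140, 498, 576]
L2: h(951,336)=(951*31+336)%997=904 h(140,498)=(140*31+498)%997=850 h(576,576)=(576*31+576)%997=486 -> [904, 850, 486]
L3: h(904,850)=(904*31+850)%997=958 h(486,486)=(486*31+486)%997=597 -> [958, 597]
L4: h(958,597)=(958*31+597)%997=385 -> [385]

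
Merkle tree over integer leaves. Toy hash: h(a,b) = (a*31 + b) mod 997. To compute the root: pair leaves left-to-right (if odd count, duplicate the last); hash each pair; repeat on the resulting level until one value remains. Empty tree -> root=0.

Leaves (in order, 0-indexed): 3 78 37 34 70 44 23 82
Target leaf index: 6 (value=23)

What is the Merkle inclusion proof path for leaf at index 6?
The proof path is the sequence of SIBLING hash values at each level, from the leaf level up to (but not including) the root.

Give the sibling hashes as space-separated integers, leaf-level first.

L0 (leaves): [3, 78, 37, 34, 70, 44, 23, 82], target index=6
L1: h(3,78)=(3*31+78)%997=171 [pair 0] h(37,34)=(37*31+34)%997=184 [pair 1] h(70,44)=(70*31+44)%997=220 [pair 2] h(23,82)=(23*31+82)%997=795 [pair 3] -> [171, 184, 220, 795]
  Sibling for proof at L0: 82
L2: h(171,184)=(171*31+184)%997=500 [pair 0] h(220,795)=(220*31+795)%997=636 [pair 1] -> [500, 636]
  Sibling for proof at L1: 220
L3: h(500,636)=(500*31+636)%997=184 [pair 0] -> [184]
  Sibling for proof at L2: 500
Root: 184
Proof path (sibling hashes from leaf to root): [82, 220, 500]

Answer: 82 220 500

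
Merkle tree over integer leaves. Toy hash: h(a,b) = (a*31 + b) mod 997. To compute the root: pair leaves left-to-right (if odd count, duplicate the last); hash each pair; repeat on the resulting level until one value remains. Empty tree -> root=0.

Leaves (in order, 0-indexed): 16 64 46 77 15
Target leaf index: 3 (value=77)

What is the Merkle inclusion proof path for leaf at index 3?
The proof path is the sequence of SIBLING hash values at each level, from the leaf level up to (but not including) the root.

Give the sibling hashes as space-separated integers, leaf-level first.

Answer: 46 560 405

Derivation:
L0 (leaves): [16, 64, 46, 77, 15], target index=3
L1: h(16,64)=(16*31+64)%997=560 [pair 0] h(46,77)=(46*31+77)%997=506 [pair 1] h(15,15)=(15*31+15)%997=480 [pair 2] -> [560, 506, 480]
  Sibling for proof at L0: 46
L2: h(560,506)=(560*31+506)%997=917 [pair 0] h(480,480)=(480*31+480)%997=405 [pair 1] -> [917, 405]
  Sibling for proof at L1: 560
L3: h(917,405)=(917*31+405)%997=916 [pair 0] -> [916]
  Sibling for proof at L2: 405
Root: 916
Proof path (sibling hashes from leaf to root): [46, 560, 405]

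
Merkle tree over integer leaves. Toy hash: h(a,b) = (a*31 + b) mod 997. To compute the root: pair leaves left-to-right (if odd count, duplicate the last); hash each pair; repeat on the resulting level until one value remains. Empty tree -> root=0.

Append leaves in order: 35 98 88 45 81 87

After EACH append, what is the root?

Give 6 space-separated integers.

After append 35 (leaves=[35]):
  L0: [35]
  root=35
After append 98 (leaves=[35, 98]):
  L0: [35, 98]
  L1: h(35,98)=(35*31+98)%997=186 -> [186]
  root=186
After append 88 (leaves=[35, 98, 88]):
  L0: [35, 98, 88]
  L1: h(35,98)=(35*31+98)%997=186 h(88,88)=(88*31+88)%997=822 -> [186, 822]
  L2: h(186,822)=(186*31+822)%997=606 -> [606]
  root=606
After append 45 (leaves=[35, 98, 88, 45]):
  L0: [35, 98, 88, 45]
  L1: h(35,98)=(35*31+98)%997=186 h(88,45)=(88*31+45)%997=779 -> [186, 779]
  L2: h(186,779)=(186*31+779)%997=563 -> [563]
  root=563
After append 81 (leaves=[35, 98, 88, 45, 81]):
  L0: [35, 98, 88, 45, 81]
  L1: h(35,98)=(35*31+98)%997=186 h(88,45)=(88*31+45)%997=779 h(81,81)=(81*31+81)%997=598 -> [186, 779, 598]
  L2: h(186,779)=(186*31+779)%997=563 h(598,598)=(598*31+598)%997=193 -> [563, 193]
  L3: h(563,193)=(563*31+193)%997=697 -> [697]
  root=697
After append 87 (leaves=[35, 98, 88, 45, 81, 87]):
  L0: [35, 98, 88, 45, 81, 87]
  L1: h(35,98)=(35*31+98)%997=186 h(88,45)=(88*31+45)%997=779 h(81,87)=(81*31+87)%997=604 -> [186, 779, 604]
  L2: h(186,779)=(186*31+779)%997=563 h(604,604)=(604*31+604)%997=385 -> [563, 385]
  L3: h(563,385)=(563*31+385)%997=889 -> [889]
  root=889

Answer: 35 186 606 563 697 889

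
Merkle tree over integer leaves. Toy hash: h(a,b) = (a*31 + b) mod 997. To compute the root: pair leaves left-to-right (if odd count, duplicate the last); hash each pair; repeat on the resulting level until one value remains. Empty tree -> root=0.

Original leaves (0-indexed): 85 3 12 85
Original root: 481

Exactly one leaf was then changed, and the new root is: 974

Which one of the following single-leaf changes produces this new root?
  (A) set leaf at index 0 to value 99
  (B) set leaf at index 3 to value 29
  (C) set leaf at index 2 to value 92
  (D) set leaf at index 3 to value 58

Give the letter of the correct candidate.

Original leaves: [85, 3, 12, 85]
Target new root: 974
Try each candidate change and compute the resulting root:
Candidate A: set leaf[0] = 99 -> leaves = [99, 3, 12, 85]
  L0: [99, 3, 12, 85]
  L1: h(99,3)=(99*31+3)%997=81 h(12,85)=(12*31+85)%997=457 -> [81, 457]
  L2: h(81,457)=(81*31+457)%997=974 -> [974]
  root = 974 == target 974  ** MATCH **
Candidate B: set leaf[3] = 29 -> leaves = [85, 3, 12, 29]
  L0: [85, 3, 12, 29]
  L1: h(85,3)=(85*31+3)%997=644 h(12,29)=(12*31+29)%997=401 -> [644, 401]
  L2: h(644,401)=(644*31+401)%997=425 -> [425]
  root = 425 != target 974
Candidate C: set leaf[2] = 92 -> leaves = [85, 3, 92, 85]
  L0: [85, 3, 92, 85]
  L1: h(85,3)=(85*31+3)%997=644 h(92,85)=(92*31+85)%997=943 -> [644, 943]
  L2: h(644,943)=(644*31+943)%997=967 -> [967]
  root = 967 != target 974
Candidate D: set leaf[3] = 58 -> leaves = [85, 3, 12, 58]
  L0: [85, 3, 12, 58]
  L1: h(85,3)=(85*31+3)%997=644 h(12,58)=(12*31+58)%997=430 -> [644, 430]
  L2: h(644,430)=(644*31+430)%997=454 -> [454]
  root = 454 != target 974
Candidate A produces the target root.

Answer: A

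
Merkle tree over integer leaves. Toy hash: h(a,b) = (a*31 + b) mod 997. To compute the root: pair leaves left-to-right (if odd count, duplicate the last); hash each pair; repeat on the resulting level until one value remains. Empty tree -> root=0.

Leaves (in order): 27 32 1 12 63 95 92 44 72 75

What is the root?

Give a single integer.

Answer: 297

Derivation:
L0: [27, 32, 1, 12, 63, 95, 92, 44, 72, 75]
L1: h(27,32)=(27*31+32)%997=869 h(1,12)=(1*31+12)%997=43 h(63,95)=(63*31+95)%997=54 h(92,44)=(92*31+44)%997=902 h(72,75)=(72*31+75)%997=313 -> [869, 43, 54, 902, 313]
L2: h(869,43)=(869*31+43)%997=63 h(54,902)=(54*31+902)%997=582 h(313,313)=(313*31+313)%997=46 -> [63, 582, 46]
L3: h(63,582)=(63*31+582)%997=541 h(46,46)=(46*31+46)%997=475 -> [541, 475]
L4: h(541,475)=(541*31+475)%997=297 -> [297]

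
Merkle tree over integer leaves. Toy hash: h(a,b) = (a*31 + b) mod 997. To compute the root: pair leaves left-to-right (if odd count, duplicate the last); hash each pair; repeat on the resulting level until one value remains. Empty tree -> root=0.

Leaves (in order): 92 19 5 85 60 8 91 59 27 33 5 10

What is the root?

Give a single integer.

L0: [92, 19, 5, 85, 60, 8, 91, 59, 27, 33, 5, 10]
L1: h(92,19)=(92*31+19)%997=877 h(5,85)=(5*31+85)%997=240 h(60,8)=(60*31+8)%997=871 h(91,59)=(91*31+59)%997=886 h(27,33)=(27*31+33)%997=870 h(5,10)=(5*31+10)%997=165 -> [877, 240, 871, 886, 870, 165]
L2: h(877,240)=(877*31+240)%997=508 h(871,886)=(871*31+886)%997=968 h(870,165)=(870*31+165)%997=216 -> [508, 968, 216]
L3: h(508,968)=(508*31+968)%997=764 h(216,216)=(216*31+216)%997=930 -> [764, 930]
L4: h(764,930)=(764*31+930)%997=686 -> [686]

Answer: 686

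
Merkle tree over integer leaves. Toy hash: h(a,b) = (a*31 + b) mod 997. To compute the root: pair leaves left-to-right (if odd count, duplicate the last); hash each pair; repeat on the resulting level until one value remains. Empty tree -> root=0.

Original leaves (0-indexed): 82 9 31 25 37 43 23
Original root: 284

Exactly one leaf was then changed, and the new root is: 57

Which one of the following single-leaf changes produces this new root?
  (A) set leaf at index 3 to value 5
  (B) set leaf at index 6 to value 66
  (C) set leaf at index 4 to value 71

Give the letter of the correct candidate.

Original leaves: [82, 9, 31, 25, 37, 43, 23]
Target new root: 57
Try each candidate change and compute the resulting root:
Candidate A: set leaf[3] = 5 -> leaves = [82, 9, 31, 5, 37, 43, 23]
  L0: [82, 9, 31, 5, 37, 43, 23]
  L1: h(82,9)=(82*31+9)%997=557 h(31,5)=(31*31+5)%997=966 h(37,43)=(37*31+43)%997=193 h(23,23)=(23*31+23)%997=736 -> [557, 966, 193, 736]
  L2: h(557,966)=(557*31+966)%997=287 h(193,736)=(193*31+736)%997=737 -> [287, 737]
  L3: h(287,737)=(287*31+737)%997=661 -> [661]
  root = 661 != target 57
Candidate B: set leaf[6] = 66 -> leaves = [82, 9, 31, 25, 37, 43, 66]
  L0: [82, 9, 31, 25, 37, 43, 66]
  L1: h(82,9)=(82*31+9)%997=557 h(31,25)=(31*31+25)%997=986 h(37,43)=(37*31+43)%997=193 h(66,66)=(66*31+66)%997=118 -> [557, 986, 193, 118]
  L2: h(557,986)=(557*31+986)%997=307 h(193,118)=(193*31+118)%997=119 -> [307, 119]
  L3: h(307,119)=(307*31+119)%997=663 -> [663]
  root = 663 != target 57
Candidate C: set leaf[4] = 71 -> leaves = [82, 9, 31, 25, 71, 43, 23]
  L0: [82, 9, 31, 25, 71, 43, 23]
  L1: h(82,9)=(82*31+9)%997=557 h(31,25)=(31*31+25)%997=986 h(71,43)=(71*31+43)%997=250 h(23,23)=(23*31+23)%997=736 -> [557, 986, 250, 736]
  L2: h(557,986)=(557*31+986)%997=307 h(250,736)=(250*31+736)%997=510 -> [307, 510]
  L3: h(307,510)=(307*31+510)%997=57 -> [57]
  root = 57 == target 57  ** MATCH **
Candidate C produces the target root.

Answer: C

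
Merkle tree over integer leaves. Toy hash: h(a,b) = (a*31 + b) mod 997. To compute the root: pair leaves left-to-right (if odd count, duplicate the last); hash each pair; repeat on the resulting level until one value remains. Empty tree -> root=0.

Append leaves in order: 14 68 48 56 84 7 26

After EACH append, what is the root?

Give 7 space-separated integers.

Answer: 14 502 149 157 156 683 898

Derivation:
After append 14 (leaves=[14]):
  L0: [14]
  root=14
After append 68 (leaves=[14, 68]):
  L0: [14, 68]
  L1: h(14,68)=(14*31+68)%997=502 -> [502]
  root=502
After append 48 (leaves=[14, 68, 48]):
  L0: [14, 68, 48]
  L1: h(14,68)=(14*31+68)%997=502 h(48,48)=(48*31+48)%997=539 -> [502, 539]
  L2: h(502,539)=(502*31+539)%997=149 -> [149]
  root=149
After append 56 (leaves=[14, 68, 48, 56]):
  L0: [14, 68, 48, 56]
  L1: h(14,68)=(14*31+68)%997=502 h(48,56)=(48*31+56)%997=547 -> [502, 547]
  L2: h(502,547)=(502*31+547)%997=157 -> [157]
  root=157
After append 84 (leaves=[14, 68, 48, 56, 84]):
  L0: [14, 68, 48, 56, 84]
  L1: h(14,68)=(14*31+68)%997=502 h(48,56)=(48*31+56)%997=547 h(84,84)=(84*31+84)%997=694 -> [502, 547, 694]
  L2: h(502,547)=(502*31+547)%997=157 h(694,694)=(694*31+694)%997=274 -> [157, 274]
  L3: h(157,274)=(157*31+274)%997=156 -> [156]
  root=156
After append 7 (leaves=[14, 68, 48, 56, 84, 7]):
  L0: [14, 68, 48, 56, 84, 7]
  L1: h(14,68)=(14*31+68)%997=502 h(48,56)=(48*31+56)%997=547 h(84,7)=(84*31+7)%997=617 -> [502, 547, 617]
  L2: h(502,547)=(502*31+547)%997=157 h(617,617)=(617*31+617)%997=801 -> [157, 801]
  L3: h(157,801)=(157*31+801)%997=683 -> [683]
  root=683
After append 26 (leaves=[14, 68, 48, 56, 84, 7, 26]):
  L0: [14, 68, 48, 56, 84, 7, 26]
  L1: h(14,68)=(14*31+68)%997=502 h(48,56)=(48*31+56)%997=547 h(84,7)=(84*31+7)%997=617 h(26,26)=(26*31+26)%997=832 -> [502, 547, 617, 832]
  L2: h(502,547)=(502*31+547)%997=157 h(617,832)=(617*31+832)%997=19 -> [157, 19]
  L3: h(157,19)=(157*31+19)%997=898 -> [898]
  root=898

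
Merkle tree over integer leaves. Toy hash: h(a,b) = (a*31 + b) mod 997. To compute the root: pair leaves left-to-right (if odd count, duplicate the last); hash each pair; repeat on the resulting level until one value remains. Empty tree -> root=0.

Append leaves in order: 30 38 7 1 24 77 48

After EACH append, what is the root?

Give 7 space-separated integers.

After append 30 (leaves=[30]):
  L0: [30]
  root=30
After append 38 (leaves=[30, 38]):
  L0: [30, 38]
  L1: h(30,38)=(30*31+38)%997=968 -> [968]
  root=968
After append 7 (leaves=[30, 38, 7]):
  L0: [30, 38, 7]
  L1: h(30,38)=(30*31+38)%997=968 h(7,7)=(7*31+7)%997=224 -> [968, 224]
  L2: h(968,224)=(968*31+224)%997=322 -> [322]
  root=322
After append 1 (leaves=[30, 38, 7, 1]):
  L0: [30, 38, 7, 1]
  L1: h(30,38)=(30*31+38)%997=968 h(7,1)=(7*31+1)%997=218 -> [968, 218]
  L2: h(968,218)=(968*31+218)%997=316 -> [316]
  root=316
After append 24 (leaves=[30, 38, 7, 1, 24]):
  L0: [30, 38, 7, 1, 24]
  L1: h(30,38)=(30*31+38)%997=968 h(7,1)=(7*31+1)%997=218 h(24,24)=(24*31+24)%997=768 -> [968, 218, 768]
  L2: h(968,218)=(968*31+218)%997=316 h(768,768)=(768*31+768)%997=648 -> [316, 648]
  L3: h(316,648)=(316*31+648)%997=474 -> [474]
  root=474
After append 77 (leaves=[30, 38, 7, 1, 24, 77]):
  L0: [30, 38, 7, 1, 24, 77]
  L1: h(30,38)=(30*31+38)%997=968 h(7,1)=(7*31+1)%997=218 h(24,77)=(24*31+77)%997=821 -> [968, 218, 821]
  L2: h(968,218)=(968*31+218)%997=316 h(821,821)=(821*31+821)%997=350 -> [316, 350]
  L3: h(316,350)=(316*31+350)%997=176 -> [176]
  root=176
After append 48 (leaves=[30, 38, 7, 1, 24, 77, 48]):
  L0: [30, 38, 7, 1, 24, 77, 48]
  L1: h(30,38)=(30*31+38)%997=968 h(7,1)=(7*31+1)%997=218 h(24,77)=(24*31+77)%997=821 h(48,48)=(48*31+48)%997=539 -> [968, 218, 821, 539]
  L2: h(968,218)=(968*31+218)%997=316 h(821,539)=(821*31+539)%997=68 -> [316, 68]
  L3: h(316,68)=(316*31+68)%997=891 -> [891]
  root=891

Answer: 30 968 322 316 474 176 891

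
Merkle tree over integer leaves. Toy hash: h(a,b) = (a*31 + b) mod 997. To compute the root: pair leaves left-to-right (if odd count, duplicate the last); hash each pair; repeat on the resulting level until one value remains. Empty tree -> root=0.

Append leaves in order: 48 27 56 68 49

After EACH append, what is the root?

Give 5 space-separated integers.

Answer: 48 518 901 913 713

Derivation:
After append 48 (leaves=[48]):
  L0: [48]
  root=48
After append 27 (leaves=[48, 27]):
  L0: [48, 27]
  L1: h(48,27)=(48*31+27)%997=518 -> [518]
  root=518
After append 56 (leaves=[48, 27, 56]):
  L0: [48, 27, 56]
  L1: h(48,27)=(48*31+27)%997=518 h(56,56)=(56*31+56)%997=795 -> [518, 795]
  L2: h(518,795)=(518*31+795)%997=901 -> [901]
  root=901
After append 68 (leaves=[48, 27, 56, 68]):
  L0: [48, 27, 56, 68]
  L1: h(48,27)=(48*31+27)%997=518 h(56,68)=(56*31+68)%997=807 -> [518, 807]
  L2: h(518,807)=(518*31+807)%997=913 -> [913]
  root=913
After append 49 (leaves=[48, 27, 56, 68, 49]):
  L0: [48, 27, 56, 68, 49]
  L1: h(48,27)=(48*31+27)%997=518 h(56,68)=(56*31+68)%997=807 h(49,49)=(49*31+49)%997=571 -> [518, 807, 571]
  L2: h(518,807)=(518*31+807)%997=913 h(571,571)=(571*31+571)%997=326 -> [913, 326]
  L3: h(913,326)=(913*31+326)%997=713 -> [713]
  root=713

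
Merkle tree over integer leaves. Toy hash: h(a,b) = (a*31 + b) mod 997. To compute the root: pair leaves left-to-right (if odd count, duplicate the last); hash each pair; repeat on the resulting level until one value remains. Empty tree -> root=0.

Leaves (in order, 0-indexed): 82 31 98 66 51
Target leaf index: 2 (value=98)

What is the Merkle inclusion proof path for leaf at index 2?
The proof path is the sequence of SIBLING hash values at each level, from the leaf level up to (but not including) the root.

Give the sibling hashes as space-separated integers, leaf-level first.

Answer: 66 579 380

Derivation:
L0 (leaves): [82, 31, 98, 66, 51], target index=2
L1: h(82,31)=(82*31+31)%997=579 [pair 0] h(98,66)=(98*31+66)%997=113 [pair 1] h(51,51)=(51*31+51)%997=635 [pair 2] -> [579, 113, 635]
  Sibling for proof at L0: 66
L2: h(579,113)=(579*31+113)%997=116 [pair 0] h(635,635)=(635*31+635)%997=380 [pair 1] -> [116, 380]
  Sibling for proof at L1: 579
L3: h(116,380)=(116*31+380)%997=985 [pair 0] -> [985]
  Sibling for proof at L2: 380
Root: 985
Proof path (sibling hashes from leaf to root): [66, 579, 380]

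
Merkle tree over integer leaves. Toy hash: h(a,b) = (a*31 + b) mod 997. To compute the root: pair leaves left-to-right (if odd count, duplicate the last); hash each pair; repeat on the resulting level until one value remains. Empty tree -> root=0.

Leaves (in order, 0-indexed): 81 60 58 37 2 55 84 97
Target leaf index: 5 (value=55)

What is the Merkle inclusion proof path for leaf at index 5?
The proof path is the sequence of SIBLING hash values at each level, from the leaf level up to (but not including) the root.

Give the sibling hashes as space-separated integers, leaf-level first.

Answer: 2 707 779

Derivation:
L0 (leaves): [81, 60, 58, 37, 2, 55, 84, 97], target index=5
L1: h(81,60)=(81*31+60)%997=577 [pair 0] h(58,37)=(58*31+37)%997=838 [pair 1] h(2,55)=(2*31+55)%997=117 [pair 2] h(84,97)=(84*31+97)%997=707 [pair 3] -> [577, 838, 117, 707]
  Sibling for proof at L0: 2
L2: h(577,838)=(577*31+838)%997=779 [pair 0] h(117,707)=(117*31+707)%997=346 [pair 1] -> [779, 346]
  Sibling for proof at L1: 707
L3: h(779,346)=(779*31+346)%997=567 [pair 0] -> [567]
  Sibling for proof at L2: 779
Root: 567
Proof path (sibling hashes from leaf to root): [2, 707, 779]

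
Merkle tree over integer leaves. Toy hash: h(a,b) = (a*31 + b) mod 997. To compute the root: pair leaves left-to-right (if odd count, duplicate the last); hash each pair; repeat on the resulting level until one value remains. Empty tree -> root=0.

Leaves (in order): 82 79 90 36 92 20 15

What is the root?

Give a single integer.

Answer: 11

Derivation:
L0: [82, 79, 90, 36, 92, 20, 15]
L1: h(82,79)=(82*31+79)%997=627 h(90,36)=(90*31+36)%997=832 h(92,20)=(92*31+20)%997=878 h(15,15)=(15*31+15)%997=480 -> [627, 832, 878, 480]
L2: h(627,832)=(627*31+832)%997=329 h(878,480)=(878*31+480)%997=779 -> [329, 779]
L3: h(329,779)=(329*31+779)%997=11 -> [11]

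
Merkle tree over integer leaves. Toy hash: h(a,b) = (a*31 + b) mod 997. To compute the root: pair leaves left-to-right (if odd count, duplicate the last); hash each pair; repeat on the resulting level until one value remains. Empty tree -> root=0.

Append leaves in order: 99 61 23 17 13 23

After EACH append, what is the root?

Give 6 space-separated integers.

After append 99 (leaves=[99]):
  L0: [99]
  root=99
After append 61 (leaves=[99, 61]):
  L0: [99, 61]
  L1: h(99,61)=(99*31+61)%997=139 -> [139]
  root=139
After append 23 (leaves=[99, 61, 23]):
  L0: [99, 61, 23]
  L1: h(99,61)=(99*31+61)%997=139 h(23,23)=(23*31+23)%997=736 -> [139, 736]
  L2: h(139,736)=(139*31+736)%997=60 -> [60]
  root=60
After append 17 (leaves=[99, 61, 23, 17]):
  L0: [99, 61, 23, 17]
  L1: h(99,61)=(99*31+61)%997=139 h(23,17)=(23*31+17)%997=730 -> [139, 730]
  L2: h(139,730)=(139*31+730)%997=54 -> [54]
  root=54
After append 13 (leaves=[99, 61, 23, 17, 13]):
  L0: [99, 61, 23, 17, 13]
  L1: h(99,61)=(99*31+61)%997=139 h(23,17)=(23*31+17)%997=730 h(13,13)=(13*31+13)%997=416 -> [139, 730, 416]
  L2: h(139,730)=(139*31+730)%997=54 h(416,416)=(416*31+416)%997=351 -> [54, 351]
  L3: h(54,351)=(54*31+351)%997=31 -> [31]
  root=31
After append 23 (leaves=[99, 61, 23, 17, 13, 23]):
  L0: [99, 61, 23, 17, 13, 23]
  L1: h(99,61)=(99*31+61)%997=139 h(23,17)=(23*31+17)%997=730 h(13,23)=(13*31+23)%997=426 -> [139, 730, 426]
  L2: h(139,730)=(139*31+730)%997=54 h(426,426)=(426*31+426)%997=671 -> [54, 671]
  L3: h(54,671)=(54*31+671)%997=351 -> [351]
  root=351

Answer: 99 139 60 54 31 351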